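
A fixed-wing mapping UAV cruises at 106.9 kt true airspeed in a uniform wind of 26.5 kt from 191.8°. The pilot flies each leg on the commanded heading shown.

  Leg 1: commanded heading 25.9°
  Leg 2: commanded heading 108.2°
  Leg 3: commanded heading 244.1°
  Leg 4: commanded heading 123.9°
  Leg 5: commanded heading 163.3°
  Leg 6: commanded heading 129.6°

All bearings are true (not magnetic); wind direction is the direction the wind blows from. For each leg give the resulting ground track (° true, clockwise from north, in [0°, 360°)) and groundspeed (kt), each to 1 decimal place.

Leg 1: track=23.1°, groundspeed=132.8 kt
Leg 2: track=94.0°, groundspeed=107.2 kt
Leg 3: track=257.1°, groundspeed=93.1 kt
Leg 4: track=109.7°, groundspeed=100.0 kt
Leg 5: track=154.7°, groundspeed=84.6 kt
Leg 6: track=115.7°, groundspeed=97.4 kt

Leg 1: heading 25.9°; drift -2.8° → track 23.1°, groundspeed 132.8 kt
Leg 2: heading 108.2°; drift -14.2° → track 94.0°, groundspeed 107.2 kt
Leg 3: heading 244.1°; drift +13.0° → track 257.1°, groundspeed 93.1 kt
Leg 4: heading 123.9°; drift -14.2° → track 109.7°, groundspeed 100.0 kt
Leg 5: heading 163.3°; drift -8.6° → track 154.7°, groundspeed 84.6 kt
Leg 6: heading 129.6°; drift -13.9° → track 115.7°, groundspeed 97.4 kt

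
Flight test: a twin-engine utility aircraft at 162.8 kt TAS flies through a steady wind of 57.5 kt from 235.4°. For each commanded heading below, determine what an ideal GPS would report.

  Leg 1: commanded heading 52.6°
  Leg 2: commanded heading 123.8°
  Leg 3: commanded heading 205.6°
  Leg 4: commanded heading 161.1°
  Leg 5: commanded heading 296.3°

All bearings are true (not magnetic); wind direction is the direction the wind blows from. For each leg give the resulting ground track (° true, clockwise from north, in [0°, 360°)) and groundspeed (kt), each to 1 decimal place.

Leg 1: track=53.3°, groundspeed=220.2 kt
Leg 2: track=107.6°, groundspeed=191.6 kt
Leg 3: track=191.4°, groundspeed=116.5 kt
Leg 4: track=140.5°, groundspeed=157.3 kt
Leg 5: track=316.7°, groundspeed=143.9 kt

Leg 1: heading 52.6°; drift +0.7° → track 53.3°, groundspeed 220.2 kt
Leg 2: heading 123.8°; drift -16.2° → track 107.6°, groundspeed 191.6 kt
Leg 3: heading 205.6°; drift -14.2° → track 191.4°, groundspeed 116.5 kt
Leg 4: heading 161.1°; drift -20.6° → track 140.5°, groundspeed 157.3 kt
Leg 5: heading 296.3°; drift +20.4° → track 316.7°, groundspeed 143.9 kt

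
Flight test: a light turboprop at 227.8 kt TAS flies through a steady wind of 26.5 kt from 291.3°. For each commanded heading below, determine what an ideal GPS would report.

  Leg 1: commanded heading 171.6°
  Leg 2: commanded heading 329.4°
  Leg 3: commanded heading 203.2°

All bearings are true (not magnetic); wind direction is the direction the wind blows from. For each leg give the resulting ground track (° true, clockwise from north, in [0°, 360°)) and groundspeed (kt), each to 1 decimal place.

Leg 1: track=166.1°, groundspeed=242.0 kt
Leg 2: track=333.9°, groundspeed=207.6 kt
Leg 3: track=196.5°, groundspeed=228.5 kt

Leg 1: heading 171.6°; drift -5.5° → track 166.1°, groundspeed 242.0 kt
Leg 2: heading 329.4°; drift +4.5° → track 333.9°, groundspeed 207.6 kt
Leg 3: heading 203.2°; drift -6.7° → track 196.5°, groundspeed 228.5 kt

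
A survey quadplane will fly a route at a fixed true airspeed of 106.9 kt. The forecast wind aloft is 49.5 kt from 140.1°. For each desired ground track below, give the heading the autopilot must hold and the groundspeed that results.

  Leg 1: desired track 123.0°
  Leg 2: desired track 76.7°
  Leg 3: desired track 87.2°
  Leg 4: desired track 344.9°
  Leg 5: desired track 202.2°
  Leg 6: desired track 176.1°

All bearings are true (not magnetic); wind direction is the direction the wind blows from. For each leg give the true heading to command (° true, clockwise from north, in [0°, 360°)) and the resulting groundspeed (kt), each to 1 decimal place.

Leg 1: heading=130.8°, groundspeed=58.6 kt
Leg 2: heading=101.2°, groundspeed=75.1 kt
Leg 3: heading=108.9°, groundspeed=69.5 kt
Leg 4: heading=356.1°, groundspeed=149.8 kt
Leg 5: heading=178.0°, groundspeed=74.4 kt
Leg 6: heading=160.3°, groundspeed=62.8 kt

Leg 1: desired track 123.0°; wind correction +7.8° → command heading 130.8°, groundspeed 58.6 kt
Leg 2: desired track 76.7°; wind correction +24.5° → command heading 101.2°, groundspeed 75.1 kt
Leg 3: desired track 87.2°; wind correction +21.7° → command heading 108.9°, groundspeed 69.5 kt
Leg 4: desired track 344.9°; wind correction +11.2° → command heading 356.1°, groundspeed 149.8 kt
Leg 5: desired track 202.2°; wind correction -24.2° → command heading 178.0°, groundspeed 74.4 kt
Leg 6: desired track 176.1°; wind correction -15.8° → command heading 160.3°, groundspeed 62.8 kt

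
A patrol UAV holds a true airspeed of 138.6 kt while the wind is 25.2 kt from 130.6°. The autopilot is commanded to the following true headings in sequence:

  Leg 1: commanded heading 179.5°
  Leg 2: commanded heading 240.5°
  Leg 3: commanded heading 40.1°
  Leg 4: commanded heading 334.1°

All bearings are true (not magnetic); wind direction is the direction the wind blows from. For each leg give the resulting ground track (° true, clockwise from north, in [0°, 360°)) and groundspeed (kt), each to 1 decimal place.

Leg 1: track=188.3°, groundspeed=123.5 kt
Leg 2: track=249.6°, groundspeed=149.1 kt
Leg 3: track=29.8°, groundspeed=141.1 kt
Leg 4: track=330.5°, groundspeed=162.0 kt

Leg 1: heading 179.5°; drift +8.8° → track 188.3°, groundspeed 123.5 kt
Leg 2: heading 240.5°; drift +9.1° → track 249.6°, groundspeed 149.1 kt
Leg 3: heading 40.1°; drift -10.3° → track 29.8°, groundspeed 141.1 kt
Leg 4: heading 334.1°; drift -3.6° → track 330.5°, groundspeed 162.0 kt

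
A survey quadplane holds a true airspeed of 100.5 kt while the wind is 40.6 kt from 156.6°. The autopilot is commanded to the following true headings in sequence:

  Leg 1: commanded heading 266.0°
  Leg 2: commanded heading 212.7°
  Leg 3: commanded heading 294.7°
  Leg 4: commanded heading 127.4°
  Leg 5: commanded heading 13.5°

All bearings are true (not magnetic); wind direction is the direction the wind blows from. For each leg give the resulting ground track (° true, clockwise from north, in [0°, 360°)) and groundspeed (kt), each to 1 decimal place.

Leg 1: heading 266.0°; drift +18.6° → track 284.6°, groundspeed 120.2 kt
Leg 2: heading 212.7°; drift +23.4° → track 236.1°, groundspeed 84.8 kt
Leg 3: heading 294.7°; drift +11.7° → track 306.4°, groundspeed 133.5 kt
Leg 4: heading 127.4°; drift -16.9° → track 110.5°, groundspeed 68.0 kt
Leg 5: heading 13.5°; drift -10.4° → track 3.1°, groundspeed 135.2 kt

Leg 1: track=284.6°, groundspeed=120.2 kt
Leg 2: track=236.1°, groundspeed=84.8 kt
Leg 3: track=306.4°, groundspeed=133.5 kt
Leg 4: track=110.5°, groundspeed=68.0 kt
Leg 5: track=3.1°, groundspeed=135.2 kt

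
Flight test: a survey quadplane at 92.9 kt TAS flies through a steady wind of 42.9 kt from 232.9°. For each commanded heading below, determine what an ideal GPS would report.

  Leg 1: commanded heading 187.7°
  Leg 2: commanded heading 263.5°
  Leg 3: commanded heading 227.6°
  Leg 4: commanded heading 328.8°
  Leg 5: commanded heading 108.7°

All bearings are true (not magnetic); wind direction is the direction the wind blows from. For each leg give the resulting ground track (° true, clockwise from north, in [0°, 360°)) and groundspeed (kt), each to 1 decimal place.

Leg 1: track=161.8°, groundspeed=69.7 kt
Leg 2: track=284.8°, groundspeed=60.1 kt
Leg 3: track=223.1°, groundspeed=50.3 kt
Leg 4: track=352.5°, groundspeed=106.3 kt
Leg 5: track=91.8°, groundspeed=122.3 kt

Leg 1: heading 187.7°; drift -25.9° → track 161.8°, groundspeed 69.7 kt
Leg 2: heading 263.5°; drift +21.3° → track 284.8°, groundspeed 60.1 kt
Leg 3: heading 227.6°; drift -4.5° → track 223.1°, groundspeed 50.3 kt
Leg 4: heading 328.8°; drift +23.7° → track 352.5°, groundspeed 106.3 kt
Leg 5: heading 108.7°; drift -16.9° → track 91.8°, groundspeed 122.3 kt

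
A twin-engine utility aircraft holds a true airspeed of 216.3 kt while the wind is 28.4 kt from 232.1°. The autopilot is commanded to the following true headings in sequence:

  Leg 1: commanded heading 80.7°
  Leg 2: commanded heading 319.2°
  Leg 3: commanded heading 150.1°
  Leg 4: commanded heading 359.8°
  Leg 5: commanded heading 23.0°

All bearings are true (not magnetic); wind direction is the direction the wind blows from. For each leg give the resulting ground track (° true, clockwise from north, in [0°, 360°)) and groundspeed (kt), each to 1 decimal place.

Leg 1: track=77.5°, groundspeed=241.6 kt
Leg 2: track=326.7°, groundspeed=216.7 kt
Leg 3: track=142.6°, groundspeed=214.2 kt
Leg 4: track=5.3°, groundspeed=234.7 kt
Leg 5: track=26.3°, groundspeed=241.5 kt

Leg 1: heading 80.7°; drift -3.2° → track 77.5°, groundspeed 241.6 kt
Leg 2: heading 319.2°; drift +7.5° → track 326.7°, groundspeed 216.7 kt
Leg 3: heading 150.1°; drift -7.5° → track 142.6°, groundspeed 214.2 kt
Leg 4: heading 359.8°; drift +5.5° → track 5.3°, groundspeed 234.7 kt
Leg 5: heading 23.0°; drift +3.3° → track 26.3°, groundspeed 241.5 kt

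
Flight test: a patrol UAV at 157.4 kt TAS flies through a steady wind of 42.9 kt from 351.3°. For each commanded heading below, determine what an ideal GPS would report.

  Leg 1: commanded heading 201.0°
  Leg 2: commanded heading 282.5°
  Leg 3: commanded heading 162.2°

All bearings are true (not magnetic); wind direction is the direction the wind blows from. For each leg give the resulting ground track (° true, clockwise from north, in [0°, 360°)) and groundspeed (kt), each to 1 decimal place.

Leg 1: heading 201.0°; drift -6.2° → track 194.8°, groundspeed 195.8 kt
Leg 2: heading 282.5°; drift -15.7° → track 266.8°, groundspeed 147.4 kt
Leg 3: heading 162.2°; drift +1.9° → track 164.1°, groundspeed 199.9 kt

Leg 1: track=194.8°, groundspeed=195.8 kt
Leg 2: track=266.8°, groundspeed=147.4 kt
Leg 3: track=164.1°, groundspeed=199.9 kt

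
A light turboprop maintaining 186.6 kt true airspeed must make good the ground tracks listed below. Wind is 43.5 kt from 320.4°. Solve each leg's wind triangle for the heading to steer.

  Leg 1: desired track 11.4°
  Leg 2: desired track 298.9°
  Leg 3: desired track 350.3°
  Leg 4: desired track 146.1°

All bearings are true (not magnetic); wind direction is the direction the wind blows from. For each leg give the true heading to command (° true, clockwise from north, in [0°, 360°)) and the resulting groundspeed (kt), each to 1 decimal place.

Leg 1: desired track 11.4°; wind correction -10.4° → command heading 1.0°, groundspeed 156.1 kt
Leg 2: desired track 298.9°; wind correction +4.9° → command heading 303.8°, groundspeed 145.4 kt
Leg 3: desired track 350.3°; wind correction -6.7° → command heading 343.6°, groundspeed 147.6 kt
Leg 4: desired track 146.1°; wind correction +1.3° → command heading 147.4°, groundspeed 229.8 kt

Leg 1: heading=1.0°, groundspeed=156.1 kt
Leg 2: heading=303.8°, groundspeed=145.4 kt
Leg 3: heading=343.6°, groundspeed=147.6 kt
Leg 4: heading=147.4°, groundspeed=229.8 kt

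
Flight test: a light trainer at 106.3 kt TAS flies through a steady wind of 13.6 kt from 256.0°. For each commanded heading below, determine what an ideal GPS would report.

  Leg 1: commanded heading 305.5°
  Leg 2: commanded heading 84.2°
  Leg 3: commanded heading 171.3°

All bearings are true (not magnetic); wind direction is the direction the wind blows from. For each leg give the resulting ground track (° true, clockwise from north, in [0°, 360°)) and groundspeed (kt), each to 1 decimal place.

Leg 1: track=311.6°, groundspeed=98.0 kt
Leg 2: track=83.3°, groundspeed=119.8 kt
Leg 3: track=164.0°, groundspeed=105.9 kt

Leg 1: heading 305.5°; drift +6.1° → track 311.6°, groundspeed 98.0 kt
Leg 2: heading 84.2°; drift -0.9° → track 83.3°, groundspeed 119.8 kt
Leg 3: heading 171.3°; drift -7.3° → track 164.0°, groundspeed 105.9 kt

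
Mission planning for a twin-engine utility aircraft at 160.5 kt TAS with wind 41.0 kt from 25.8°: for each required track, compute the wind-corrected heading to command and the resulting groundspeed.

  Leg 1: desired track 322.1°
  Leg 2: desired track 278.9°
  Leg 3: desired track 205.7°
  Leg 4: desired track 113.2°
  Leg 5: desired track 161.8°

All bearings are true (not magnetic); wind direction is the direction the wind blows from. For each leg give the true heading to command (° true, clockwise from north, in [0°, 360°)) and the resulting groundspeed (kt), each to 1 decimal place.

Leg 1: desired track 322.1°; wind correction +13.2° → command heading 335.3°, groundspeed 138.1 kt
Leg 2: desired track 278.9°; wind correction +14.1° → command heading 293.0°, groundspeed 167.6 kt
Leg 3: desired track 205.7°; wind correction +0.0° → command heading 205.7°, groundspeed 201.5 kt
Leg 4: desired track 113.2°; wind correction -14.8° → command heading 98.4°, groundspeed 153.3 kt
Leg 5: desired track 161.8°; wind correction -10.2° → command heading 151.6°, groundspeed 187.4 kt

Leg 1: heading=335.3°, groundspeed=138.1 kt
Leg 2: heading=293.0°, groundspeed=167.6 kt
Leg 3: heading=205.7°, groundspeed=201.5 kt
Leg 4: heading=98.4°, groundspeed=153.3 kt
Leg 5: heading=151.6°, groundspeed=187.4 kt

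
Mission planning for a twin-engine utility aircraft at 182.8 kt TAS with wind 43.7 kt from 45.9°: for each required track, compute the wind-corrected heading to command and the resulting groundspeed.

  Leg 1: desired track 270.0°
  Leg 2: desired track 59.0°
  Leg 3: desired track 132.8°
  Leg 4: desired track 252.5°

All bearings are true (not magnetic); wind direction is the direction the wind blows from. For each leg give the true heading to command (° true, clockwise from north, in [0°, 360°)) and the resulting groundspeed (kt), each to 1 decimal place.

Leg 1: desired track 270.0°; wind correction +9.6° → command heading 279.6°, groundspeed 211.6 kt
Leg 2: desired track 59.0°; wind correction -3.1° → command heading 55.9°, groundspeed 140.0 kt
Leg 3: desired track 132.8°; wind correction -13.8° → command heading 119.0°, groundspeed 175.2 kt
Leg 4: desired track 252.5°; wind correction +6.1° → command heading 258.6°, groundspeed 220.8 kt

Leg 1: heading=279.6°, groundspeed=211.6 kt
Leg 2: heading=55.9°, groundspeed=140.0 kt
Leg 3: heading=119.0°, groundspeed=175.2 kt
Leg 4: heading=258.6°, groundspeed=220.8 kt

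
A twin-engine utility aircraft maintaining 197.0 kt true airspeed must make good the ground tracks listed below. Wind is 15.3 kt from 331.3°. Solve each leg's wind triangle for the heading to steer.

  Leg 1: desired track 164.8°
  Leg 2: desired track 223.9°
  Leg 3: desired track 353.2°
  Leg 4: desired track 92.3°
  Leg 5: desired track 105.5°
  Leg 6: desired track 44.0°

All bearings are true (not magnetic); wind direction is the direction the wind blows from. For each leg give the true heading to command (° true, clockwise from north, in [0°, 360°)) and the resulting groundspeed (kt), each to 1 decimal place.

Leg 1: desired track 164.8°; wind correction +1.0° → command heading 165.8°, groundspeed 211.8 kt
Leg 2: desired track 223.9°; wind correction +4.3° → command heading 228.2°, groundspeed 201.0 kt
Leg 3: desired track 353.2°; wind correction -1.7° → command heading 351.5°, groundspeed 182.7 kt
Leg 4: desired track 92.3°; wind correction -3.8° → command heading 88.5°, groundspeed 204.4 kt
Leg 5: desired track 105.5°; wind correction -3.2° → command heading 102.3°, groundspeed 207.4 kt
Leg 6: desired track 44.0°; wind correction -4.3° → command heading 39.7°, groundspeed 191.9 kt

Leg 1: heading=165.8°, groundspeed=211.8 kt
Leg 2: heading=228.2°, groundspeed=201.0 kt
Leg 3: heading=351.5°, groundspeed=182.7 kt
Leg 4: heading=88.5°, groundspeed=204.4 kt
Leg 5: heading=102.3°, groundspeed=207.4 kt
Leg 6: heading=39.7°, groundspeed=191.9 kt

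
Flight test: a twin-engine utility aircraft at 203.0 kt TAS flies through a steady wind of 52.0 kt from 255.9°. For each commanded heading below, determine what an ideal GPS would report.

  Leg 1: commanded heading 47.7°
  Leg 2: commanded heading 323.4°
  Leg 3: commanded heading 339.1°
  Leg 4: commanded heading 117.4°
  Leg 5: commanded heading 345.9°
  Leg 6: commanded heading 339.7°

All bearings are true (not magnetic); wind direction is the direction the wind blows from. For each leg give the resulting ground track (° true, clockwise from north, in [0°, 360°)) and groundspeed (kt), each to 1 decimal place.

Leg 1: heading 47.7°; drift +5.6° → track 53.3°, groundspeed 250.0 kt
Leg 2: heading 323.4°; drift +14.7° → track 338.1°, groundspeed 189.3 kt
Leg 3: heading 339.1°; drift +14.7° → track 353.8°, groundspeed 203.5 kt
Leg 4: heading 117.4°; drift -8.1° → track 109.3°, groundspeed 244.4 kt
Leg 5: heading 345.9°; drift +14.4° → track 0.3°, groundspeed 209.6 kt
Leg 6: heading 339.7°; drift +14.7° → track 354.4°, groundspeed 204.0 kt

Leg 1: track=53.3°, groundspeed=250.0 kt
Leg 2: track=338.1°, groundspeed=189.3 kt
Leg 3: track=353.8°, groundspeed=203.5 kt
Leg 4: track=109.3°, groundspeed=244.4 kt
Leg 5: track=0.3°, groundspeed=209.6 kt
Leg 6: track=354.4°, groundspeed=204.0 kt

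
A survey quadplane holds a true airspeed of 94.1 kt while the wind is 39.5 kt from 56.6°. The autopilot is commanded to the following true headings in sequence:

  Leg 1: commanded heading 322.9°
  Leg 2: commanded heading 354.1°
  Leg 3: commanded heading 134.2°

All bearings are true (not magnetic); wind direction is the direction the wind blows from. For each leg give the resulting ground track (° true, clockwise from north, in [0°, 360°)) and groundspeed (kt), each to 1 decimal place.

Leg 1: heading 322.9°; drift -22.2° → track 300.7°, groundspeed 104.4 kt
Leg 2: heading 354.1°; drift -24.8° → track 329.3°, groundspeed 83.6 kt
Leg 3: heading 134.2°; drift +24.3° → track 158.5°, groundspeed 93.9 kt

Leg 1: track=300.7°, groundspeed=104.4 kt
Leg 2: track=329.3°, groundspeed=83.6 kt
Leg 3: track=158.5°, groundspeed=93.9 kt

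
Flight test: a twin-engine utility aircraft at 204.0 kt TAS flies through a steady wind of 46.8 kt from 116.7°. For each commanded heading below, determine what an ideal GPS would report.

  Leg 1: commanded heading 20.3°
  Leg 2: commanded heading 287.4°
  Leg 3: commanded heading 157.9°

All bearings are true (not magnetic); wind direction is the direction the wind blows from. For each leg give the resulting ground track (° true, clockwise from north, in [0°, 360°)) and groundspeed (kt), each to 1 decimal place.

Leg 1: track=7.8°, groundspeed=214.3 kt
Leg 2: track=289.1°, groundspeed=250.3 kt
Leg 3: track=168.3°, groundspeed=171.6 kt

Leg 1: heading 20.3°; drift -12.5° → track 7.8°, groundspeed 214.3 kt
Leg 2: heading 287.4°; drift +1.7° → track 289.1°, groundspeed 250.3 kt
Leg 3: heading 157.9°; drift +10.4° → track 168.3°, groundspeed 171.6 kt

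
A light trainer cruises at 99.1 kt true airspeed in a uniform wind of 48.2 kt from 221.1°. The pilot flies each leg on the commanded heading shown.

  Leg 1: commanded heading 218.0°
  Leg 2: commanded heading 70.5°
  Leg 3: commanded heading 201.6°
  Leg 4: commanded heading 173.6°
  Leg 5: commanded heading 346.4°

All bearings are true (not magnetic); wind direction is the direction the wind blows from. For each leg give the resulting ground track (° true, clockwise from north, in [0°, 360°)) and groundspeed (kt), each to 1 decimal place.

Leg 1: track=215.1°, groundspeed=51.0 kt
Leg 2: track=61.0°, groundspeed=143.1 kt
Leg 3: track=184.9°, groundspeed=56.0 kt
Leg 4: track=145.5°, groundspeed=75.4 kt
Leg 5: track=3.6°, groundspeed=132.9 kt

Leg 1: heading 218.0°; drift -2.9° → track 215.1°, groundspeed 51.0 kt
Leg 2: heading 70.5°; drift -9.5° → track 61.0°, groundspeed 143.1 kt
Leg 3: heading 201.6°; drift -16.7° → track 184.9°, groundspeed 56.0 kt
Leg 4: heading 173.6°; drift -28.1° → track 145.5°, groundspeed 75.4 kt
Leg 5: heading 346.4°; drift +17.2° → track 3.6°, groundspeed 132.9 kt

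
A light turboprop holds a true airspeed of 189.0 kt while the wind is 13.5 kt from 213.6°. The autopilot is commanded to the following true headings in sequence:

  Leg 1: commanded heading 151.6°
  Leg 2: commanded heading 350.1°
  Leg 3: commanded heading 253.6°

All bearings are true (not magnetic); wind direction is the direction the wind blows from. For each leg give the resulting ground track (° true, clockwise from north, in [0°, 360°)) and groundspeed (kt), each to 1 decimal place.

Leg 1: heading 151.6°; drift -3.7° → track 147.9°, groundspeed 183.1 kt
Leg 2: heading 350.1°; drift +2.7° → track 352.8°, groundspeed 199.0 kt
Leg 3: heading 253.6°; drift +2.8° → track 256.4°, groundspeed 178.9 kt

Leg 1: track=147.9°, groundspeed=183.1 kt
Leg 2: track=352.8°, groundspeed=199.0 kt
Leg 3: track=256.4°, groundspeed=178.9 kt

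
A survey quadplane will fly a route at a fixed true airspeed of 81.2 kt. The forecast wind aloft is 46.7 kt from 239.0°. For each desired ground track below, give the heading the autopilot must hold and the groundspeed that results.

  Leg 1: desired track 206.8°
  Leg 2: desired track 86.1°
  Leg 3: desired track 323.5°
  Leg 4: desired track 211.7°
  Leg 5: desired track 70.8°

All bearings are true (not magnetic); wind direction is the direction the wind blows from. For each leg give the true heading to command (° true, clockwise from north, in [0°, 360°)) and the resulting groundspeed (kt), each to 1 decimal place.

Leg 1: heading=224.6°, groundspeed=37.8 kt
Leg 2: heading=101.3°, groundspeed=119.9 kt
Leg 3: heading=288.6°, groundspeed=62.1 kt
Leg 4: heading=227.0°, groundspeed=36.8 kt
Leg 5: heading=77.6°, groundspeed=126.3 kt

Leg 1: desired track 206.8°; wind correction +17.8° → command heading 224.6°, groundspeed 37.8 kt
Leg 2: desired track 86.1°; wind correction +15.2° → command heading 101.3°, groundspeed 119.9 kt
Leg 3: desired track 323.5°; wind correction -34.9° → command heading 288.6°, groundspeed 62.1 kt
Leg 4: desired track 211.7°; wind correction +15.3° → command heading 227.0°, groundspeed 36.8 kt
Leg 5: desired track 70.8°; wind correction +6.8° → command heading 77.6°, groundspeed 126.3 kt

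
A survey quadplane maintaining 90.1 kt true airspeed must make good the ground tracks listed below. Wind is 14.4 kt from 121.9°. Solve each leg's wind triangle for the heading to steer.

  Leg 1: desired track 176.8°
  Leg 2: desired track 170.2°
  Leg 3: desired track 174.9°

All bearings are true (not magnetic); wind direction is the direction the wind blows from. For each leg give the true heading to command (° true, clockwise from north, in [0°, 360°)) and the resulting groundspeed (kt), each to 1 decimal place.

Leg 1: heading=169.3°, groundspeed=81.0 kt
Leg 2: heading=163.3°, groundspeed=79.9 kt
Leg 3: heading=167.6°, groundspeed=80.7 kt

Leg 1: desired track 176.8°; wind correction -7.5° → command heading 169.3°, groundspeed 81.0 kt
Leg 2: desired track 170.2°; wind correction -6.9° → command heading 163.3°, groundspeed 79.9 kt
Leg 3: desired track 174.9°; wind correction -7.3° → command heading 167.6°, groundspeed 80.7 kt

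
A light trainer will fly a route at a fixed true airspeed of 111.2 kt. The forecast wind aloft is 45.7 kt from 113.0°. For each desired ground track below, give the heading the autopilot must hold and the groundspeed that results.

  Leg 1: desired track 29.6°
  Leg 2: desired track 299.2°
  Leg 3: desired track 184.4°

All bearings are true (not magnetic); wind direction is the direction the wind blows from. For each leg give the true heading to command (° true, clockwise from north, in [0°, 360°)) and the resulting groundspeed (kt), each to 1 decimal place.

Leg 1: desired track 29.6°; wind correction +24.1° → command heading 53.7°, groundspeed 96.3 kt
Leg 2: desired track 299.2°; wind correction +2.5° → command heading 301.7°, groundspeed 156.5 kt
Leg 3: desired track 184.4°; wind correction -22.9° → command heading 161.5°, groundspeed 87.8 kt

Leg 1: heading=53.7°, groundspeed=96.3 kt
Leg 2: heading=301.7°, groundspeed=156.5 kt
Leg 3: heading=161.5°, groundspeed=87.8 kt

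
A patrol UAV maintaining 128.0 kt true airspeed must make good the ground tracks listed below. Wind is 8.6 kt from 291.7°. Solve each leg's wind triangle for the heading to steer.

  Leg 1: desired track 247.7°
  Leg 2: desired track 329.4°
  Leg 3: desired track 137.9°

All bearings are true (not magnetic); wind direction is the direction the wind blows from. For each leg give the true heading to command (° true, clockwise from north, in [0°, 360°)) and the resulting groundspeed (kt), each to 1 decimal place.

Leg 1: heading=250.4°, groundspeed=121.7 kt
Leg 2: heading=327.0°, groundspeed=121.1 kt
Leg 3: heading=139.6°, groundspeed=135.7 kt

Leg 1: desired track 247.7°; wind correction +2.7° → command heading 250.4°, groundspeed 121.7 kt
Leg 2: desired track 329.4°; wind correction -2.4° → command heading 327.0°, groundspeed 121.1 kt
Leg 3: desired track 137.9°; wind correction +1.7° → command heading 139.6°, groundspeed 135.7 kt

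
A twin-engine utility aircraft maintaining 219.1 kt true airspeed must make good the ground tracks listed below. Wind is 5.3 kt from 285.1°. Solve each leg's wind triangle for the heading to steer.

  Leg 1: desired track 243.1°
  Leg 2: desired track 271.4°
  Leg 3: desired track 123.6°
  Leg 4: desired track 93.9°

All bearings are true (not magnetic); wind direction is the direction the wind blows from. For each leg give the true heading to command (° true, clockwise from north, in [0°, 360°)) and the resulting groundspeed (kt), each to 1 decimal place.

Leg 1: desired track 243.1°; wind correction +0.9° → command heading 244.0°, groundspeed 215.1 kt
Leg 2: desired track 271.4°; wind correction +0.3° → command heading 271.7°, groundspeed 213.9 kt
Leg 3: desired track 123.6°; wind correction +0.4° → command heading 124.0°, groundspeed 224.1 kt
Leg 4: desired track 93.9°; wind correction -0.3° → command heading 93.6°, groundspeed 224.3 kt

Leg 1: heading=244.0°, groundspeed=215.1 kt
Leg 2: heading=271.7°, groundspeed=213.9 kt
Leg 3: heading=124.0°, groundspeed=224.1 kt
Leg 4: heading=93.6°, groundspeed=224.3 kt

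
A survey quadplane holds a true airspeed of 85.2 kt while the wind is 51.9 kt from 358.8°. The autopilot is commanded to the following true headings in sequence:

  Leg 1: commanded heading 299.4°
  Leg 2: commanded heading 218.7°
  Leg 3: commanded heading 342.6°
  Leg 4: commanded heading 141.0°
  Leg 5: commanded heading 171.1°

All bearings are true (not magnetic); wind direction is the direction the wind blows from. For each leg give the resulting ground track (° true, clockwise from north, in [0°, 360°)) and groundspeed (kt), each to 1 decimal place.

Leg 1: track=262.2°, groundspeed=73.8 kt
Leg 2: track=203.8°, groundspeed=129.4 kt
Leg 3: track=320.3°, groundspeed=38.2 kt
Leg 4: track=155.1°, groundspeed=130.2 kt
Leg 5: track=174.0°, groundspeed=136.8 kt

Leg 1: heading 299.4°; drift -37.2° → track 262.2°, groundspeed 73.8 kt
Leg 2: heading 218.7°; drift -14.9° → track 203.8°, groundspeed 129.4 kt
Leg 3: heading 342.6°; drift -22.3° → track 320.3°, groundspeed 38.2 kt
Leg 4: heading 141.0°; drift +14.1° → track 155.1°, groundspeed 130.2 kt
Leg 5: heading 171.1°; drift +2.9° → track 174.0°, groundspeed 136.8 kt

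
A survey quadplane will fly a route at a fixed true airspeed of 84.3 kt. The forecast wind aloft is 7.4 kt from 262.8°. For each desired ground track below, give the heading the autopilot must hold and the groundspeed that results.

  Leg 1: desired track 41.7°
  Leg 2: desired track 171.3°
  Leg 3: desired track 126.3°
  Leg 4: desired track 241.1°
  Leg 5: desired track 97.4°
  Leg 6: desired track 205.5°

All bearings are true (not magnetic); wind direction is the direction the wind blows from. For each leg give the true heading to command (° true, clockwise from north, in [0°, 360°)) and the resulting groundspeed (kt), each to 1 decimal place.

Leg 1: desired track 41.7°; wind correction -3.3° → command heading 38.4°, groundspeed 89.7 kt
Leg 2: desired track 171.3°; wind correction +5.0° → command heading 176.3°, groundspeed 84.2 kt
Leg 3: desired track 126.3°; wind correction +3.5° → command heading 129.8°, groundspeed 89.5 kt
Leg 4: desired track 241.1°; wind correction +1.9° → command heading 243.0°, groundspeed 77.4 kt
Leg 5: desired track 97.4°; wind correction +1.3° → command heading 98.7°, groundspeed 91.4 kt
Leg 6: desired track 205.5°; wind correction +4.2° → command heading 209.7°, groundspeed 80.1 kt

Leg 1: heading=38.4°, groundspeed=89.7 kt
Leg 2: heading=176.3°, groundspeed=84.2 kt
Leg 3: heading=129.8°, groundspeed=89.5 kt
Leg 4: heading=243.0°, groundspeed=77.4 kt
Leg 5: heading=98.7°, groundspeed=91.4 kt
Leg 6: heading=209.7°, groundspeed=80.1 kt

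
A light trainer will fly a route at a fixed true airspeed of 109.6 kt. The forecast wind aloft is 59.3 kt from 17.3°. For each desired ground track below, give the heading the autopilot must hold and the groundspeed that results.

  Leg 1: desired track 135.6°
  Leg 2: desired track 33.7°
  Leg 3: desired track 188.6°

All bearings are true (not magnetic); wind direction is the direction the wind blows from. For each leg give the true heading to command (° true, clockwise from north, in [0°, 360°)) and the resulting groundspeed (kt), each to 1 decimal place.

Leg 1: desired track 135.6°; wind correction -28.4° → command heading 107.2°, groundspeed 124.5 kt
Leg 2: desired track 33.7°; wind correction -8.8° → command heading 24.9°, groundspeed 51.4 kt
Leg 3: desired track 188.6°; wind correction -4.7° → command heading 183.9°, groundspeed 167.9 kt

Leg 1: heading=107.2°, groundspeed=124.5 kt
Leg 2: heading=24.9°, groundspeed=51.4 kt
Leg 3: heading=183.9°, groundspeed=167.9 kt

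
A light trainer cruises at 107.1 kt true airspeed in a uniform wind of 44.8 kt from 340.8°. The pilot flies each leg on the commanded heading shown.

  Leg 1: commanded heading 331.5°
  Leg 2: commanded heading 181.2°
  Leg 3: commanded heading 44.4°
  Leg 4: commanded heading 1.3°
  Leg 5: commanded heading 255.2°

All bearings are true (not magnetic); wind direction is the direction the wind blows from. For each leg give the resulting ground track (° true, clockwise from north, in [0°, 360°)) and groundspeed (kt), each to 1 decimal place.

Leg 1: track=324.9°, groundspeed=63.3 kt
Leg 2: track=175.2°, groundspeed=149.9 kt
Leg 3: track=69.1°, groundspeed=96.0 kt
Leg 4: track=14.8°, groundspeed=67.0 kt
Leg 5: track=231.9°, groundspeed=112.9 kt

Leg 1: heading 331.5°; drift -6.6° → track 324.9°, groundspeed 63.3 kt
Leg 2: heading 181.2°; drift -6.0° → track 175.2°, groundspeed 149.9 kt
Leg 3: heading 44.4°; drift +24.7° → track 69.1°, groundspeed 96.0 kt
Leg 4: heading 1.3°; drift +13.5° → track 14.8°, groundspeed 67.0 kt
Leg 5: heading 255.2°; drift -23.3° → track 231.9°, groundspeed 112.9 kt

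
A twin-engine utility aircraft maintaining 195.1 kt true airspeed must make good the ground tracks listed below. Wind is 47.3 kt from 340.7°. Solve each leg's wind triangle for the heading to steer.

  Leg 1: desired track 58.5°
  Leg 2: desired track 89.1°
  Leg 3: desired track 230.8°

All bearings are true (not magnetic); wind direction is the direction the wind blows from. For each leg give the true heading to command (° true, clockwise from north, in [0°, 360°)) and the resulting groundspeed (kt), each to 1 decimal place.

Leg 1: desired track 58.5°; wind correction -13.7° → command heading 44.8°, groundspeed 179.5 kt
Leg 2: desired track 89.1°; wind correction -13.3° → command heading 75.8°, groundspeed 204.8 kt
Leg 3: desired track 230.8°; wind correction +13.2° → command heading 244.0°, groundspeed 206.1 kt

Leg 1: heading=44.8°, groundspeed=179.5 kt
Leg 2: heading=75.8°, groundspeed=204.8 kt
Leg 3: heading=244.0°, groundspeed=206.1 kt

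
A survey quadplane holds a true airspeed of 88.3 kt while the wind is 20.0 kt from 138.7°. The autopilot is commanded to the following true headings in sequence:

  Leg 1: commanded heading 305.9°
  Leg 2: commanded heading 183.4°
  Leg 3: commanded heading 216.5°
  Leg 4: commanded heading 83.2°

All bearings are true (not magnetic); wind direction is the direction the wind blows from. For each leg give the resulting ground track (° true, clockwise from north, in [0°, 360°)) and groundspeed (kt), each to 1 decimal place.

Leg 1: track=308.3°, groundspeed=107.9 kt
Leg 2: track=194.2°, groundspeed=75.4 kt
Leg 3: track=229.6°, groundspeed=86.3 kt
Leg 4: track=71.1°, groundspeed=78.7 kt

Leg 1: heading 305.9°; drift +2.4° → track 308.3°, groundspeed 107.9 kt
Leg 2: heading 183.4°; drift +10.8° → track 194.2°, groundspeed 75.4 kt
Leg 3: heading 216.5°; drift +13.1° → track 229.6°, groundspeed 86.3 kt
Leg 4: heading 83.2°; drift -12.1° → track 71.1°, groundspeed 78.7 kt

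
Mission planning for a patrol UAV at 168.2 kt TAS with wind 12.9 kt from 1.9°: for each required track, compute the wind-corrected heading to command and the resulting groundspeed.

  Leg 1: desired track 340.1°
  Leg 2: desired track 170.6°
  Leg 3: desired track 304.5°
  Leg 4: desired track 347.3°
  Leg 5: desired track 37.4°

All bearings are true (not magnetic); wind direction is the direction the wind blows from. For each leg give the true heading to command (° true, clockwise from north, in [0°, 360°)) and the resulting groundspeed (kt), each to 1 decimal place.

Leg 1: heading=341.7°, groundspeed=156.2 kt
Leg 2: heading=169.7°, groundspeed=180.8 kt
Leg 3: heading=308.2°, groundspeed=160.9 kt
Leg 4: heading=348.4°, groundspeed=155.7 kt
Leg 5: heading=34.8°, groundspeed=157.5 kt

Leg 1: desired track 340.1°; wind correction +1.6° → command heading 341.7°, groundspeed 156.2 kt
Leg 2: desired track 170.6°; wind correction -0.9° → command heading 169.7°, groundspeed 180.8 kt
Leg 3: desired track 304.5°; wind correction +3.7° → command heading 308.2°, groundspeed 160.9 kt
Leg 4: desired track 347.3°; wind correction +1.1° → command heading 348.4°, groundspeed 155.7 kt
Leg 5: desired track 37.4°; wind correction -2.6° → command heading 34.8°, groundspeed 157.5 kt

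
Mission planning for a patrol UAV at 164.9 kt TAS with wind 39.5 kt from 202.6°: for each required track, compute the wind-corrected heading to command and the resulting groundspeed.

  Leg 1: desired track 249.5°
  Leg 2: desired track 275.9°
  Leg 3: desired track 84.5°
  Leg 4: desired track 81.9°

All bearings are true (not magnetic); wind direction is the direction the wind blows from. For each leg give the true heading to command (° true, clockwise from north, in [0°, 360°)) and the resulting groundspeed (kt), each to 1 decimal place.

Leg 1: desired track 249.5°; wind correction -10.1° → command heading 239.4°, groundspeed 135.4 kt
Leg 2: desired track 275.9°; wind correction -13.3° → command heading 262.6°, groundspeed 149.2 kt
Leg 3: desired track 84.5°; wind correction +12.2° → command heading 96.7°, groundspeed 179.8 kt
Leg 4: desired track 81.9°; wind correction +11.9° → command heading 93.8°, groundspeed 181.5 kt

Leg 1: heading=239.4°, groundspeed=135.4 kt
Leg 2: heading=262.6°, groundspeed=149.2 kt
Leg 3: heading=96.7°, groundspeed=179.8 kt
Leg 4: heading=93.8°, groundspeed=181.5 kt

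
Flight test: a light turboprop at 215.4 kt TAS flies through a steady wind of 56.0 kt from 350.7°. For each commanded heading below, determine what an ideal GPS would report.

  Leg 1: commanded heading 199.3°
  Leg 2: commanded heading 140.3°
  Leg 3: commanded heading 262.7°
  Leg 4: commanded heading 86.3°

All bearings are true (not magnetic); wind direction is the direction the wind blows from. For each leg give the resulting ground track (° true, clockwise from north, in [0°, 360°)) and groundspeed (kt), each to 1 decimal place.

Leg 1: track=193.5°, groundspeed=265.9 kt
Leg 2: track=146.4°, groundspeed=265.2 kt
Leg 3: track=248.0°, groundspeed=220.7 kt
Leg 4: track=100.5°, groundspeed=227.8 kt

Leg 1: heading 199.3°; drift -5.8° → track 193.5°, groundspeed 265.9 kt
Leg 2: heading 140.3°; drift +6.1° → track 146.4°, groundspeed 265.2 kt
Leg 3: heading 262.7°; drift -14.7° → track 248.0°, groundspeed 220.7 kt
Leg 4: heading 86.3°; drift +14.2° → track 100.5°, groundspeed 227.8 kt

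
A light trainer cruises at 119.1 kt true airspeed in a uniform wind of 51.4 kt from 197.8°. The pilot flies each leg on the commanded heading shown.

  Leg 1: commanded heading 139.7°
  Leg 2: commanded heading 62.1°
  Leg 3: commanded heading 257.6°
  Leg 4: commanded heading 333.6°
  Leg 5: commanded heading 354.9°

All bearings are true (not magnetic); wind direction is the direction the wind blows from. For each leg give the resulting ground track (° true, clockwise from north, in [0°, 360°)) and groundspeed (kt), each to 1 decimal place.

Leg 1: heading 139.7°; drift -25.4° → track 114.3°, groundspeed 101.8 kt
Leg 2: heading 62.1°; drift -13.0° → track 49.1°, groundspeed 160.0 kt
Leg 3: heading 257.6°; drift +25.5° → track 283.1°, groundspeed 103.3 kt
Leg 4: heading 333.6°; drift +12.9° → track 346.5°, groundspeed 160.0 kt
Leg 5: heading 354.9°; drift +6.9° → track 1.8°, groundspeed 167.6 kt

Leg 1: track=114.3°, groundspeed=101.8 kt
Leg 2: track=49.1°, groundspeed=160.0 kt
Leg 3: track=283.1°, groundspeed=103.3 kt
Leg 4: track=346.5°, groundspeed=160.0 kt
Leg 5: track=1.8°, groundspeed=167.6 kt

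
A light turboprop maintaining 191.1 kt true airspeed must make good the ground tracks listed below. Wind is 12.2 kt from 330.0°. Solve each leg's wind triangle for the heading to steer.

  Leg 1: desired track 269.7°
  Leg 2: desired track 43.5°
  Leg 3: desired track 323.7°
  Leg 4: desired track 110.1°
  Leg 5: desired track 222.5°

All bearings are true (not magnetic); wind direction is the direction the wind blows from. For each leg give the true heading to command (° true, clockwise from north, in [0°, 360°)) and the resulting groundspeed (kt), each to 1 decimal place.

Leg 1: desired track 269.7°; wind correction +3.2° → command heading 272.9°, groundspeed 184.8 kt
Leg 2: desired track 43.5°; wind correction -3.5° → command heading 40.0°, groundspeed 187.3 kt
Leg 3: desired track 323.7°; wind correction +0.4° → command heading 324.1°, groundspeed 179.0 kt
Leg 4: desired track 110.1°; wind correction -2.3° → command heading 107.8°, groundspeed 200.3 kt
Leg 5: desired track 222.5°; wind correction +3.5° → command heading 226.0°, groundspeed 194.4 kt

Leg 1: heading=272.9°, groundspeed=184.8 kt
Leg 2: heading=40.0°, groundspeed=187.3 kt
Leg 3: heading=324.1°, groundspeed=179.0 kt
Leg 4: heading=107.8°, groundspeed=200.3 kt
Leg 5: heading=226.0°, groundspeed=194.4 kt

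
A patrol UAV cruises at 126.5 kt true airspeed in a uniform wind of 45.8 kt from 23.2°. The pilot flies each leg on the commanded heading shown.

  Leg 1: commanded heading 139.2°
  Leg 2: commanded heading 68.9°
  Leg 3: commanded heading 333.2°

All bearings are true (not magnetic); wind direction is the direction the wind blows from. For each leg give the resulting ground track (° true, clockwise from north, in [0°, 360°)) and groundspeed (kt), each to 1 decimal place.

Leg 1: track=154.9°, groundspeed=152.2 kt
Leg 2: track=88.0°, groundspeed=100.0 kt
Leg 3: track=313.3°, groundspeed=103.2 kt

Leg 1: heading 139.2°; drift +15.7° → track 154.9°, groundspeed 152.2 kt
Leg 2: heading 68.9°; drift +19.1° → track 88.0°, groundspeed 100.0 kt
Leg 3: heading 333.2°; drift -19.9° → track 313.3°, groundspeed 103.2 kt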